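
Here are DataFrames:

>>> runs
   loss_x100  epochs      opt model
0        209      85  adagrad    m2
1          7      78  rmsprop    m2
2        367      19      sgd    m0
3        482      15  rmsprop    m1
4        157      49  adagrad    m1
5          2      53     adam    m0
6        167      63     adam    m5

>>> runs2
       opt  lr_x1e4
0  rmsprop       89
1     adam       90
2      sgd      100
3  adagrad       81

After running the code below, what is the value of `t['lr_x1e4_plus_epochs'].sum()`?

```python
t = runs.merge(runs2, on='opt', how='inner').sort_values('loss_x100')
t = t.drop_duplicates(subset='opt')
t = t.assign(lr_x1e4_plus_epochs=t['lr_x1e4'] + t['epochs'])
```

559

merge on 'opt' (how='inner') → 7 rows:
   loss_x100  epochs      opt model  lr_x1e4
0        209      85  adagrad    m2       81
1          7      78  rmsprop    m2       89
2        367      19      sgd    m0      100
3        482      15  rmsprop    m1       89
4        157      49  adagrad    m1       81
5          2      53     adam    m0       90
6        167      63     adam    m5       90
sort by loss_x100:
   loss_x100  epochs      opt model  lr_x1e4
5          2      53     adam    m0       90
1          7      78  rmsprop    m2       89
4        157      49  adagrad    m1       81
6        167      63     adam    m5       90
0        209      85  adagrad    m2       81
2        367      19      sgd    m0      100
3        482      15  rmsprop    m1       89
drop duplicate opt (keep=first):
   loss_x100  epochs      opt model  lr_x1e4
5          2      53     adam    m0       90
1          7      78  rmsprop    m2       89
4        157      49  adagrad    m1       81
2        367      19      sgd    m0      100
add column lr_x1e4_plus_epochs = t['lr_x1e4'] + t['epochs']:
   loss_x100  epochs      opt model  lr_x1e4  lr_x1e4_plus_epochs
5          2      53     adam    m0       90                  143
1          7      78  rmsprop    m2       89                  167
4        157      49  adagrad    m1       81                  130
2        367      19      sgd    m0      100                  119
sum of column 'lr_x1e4_plus_epochs' → 559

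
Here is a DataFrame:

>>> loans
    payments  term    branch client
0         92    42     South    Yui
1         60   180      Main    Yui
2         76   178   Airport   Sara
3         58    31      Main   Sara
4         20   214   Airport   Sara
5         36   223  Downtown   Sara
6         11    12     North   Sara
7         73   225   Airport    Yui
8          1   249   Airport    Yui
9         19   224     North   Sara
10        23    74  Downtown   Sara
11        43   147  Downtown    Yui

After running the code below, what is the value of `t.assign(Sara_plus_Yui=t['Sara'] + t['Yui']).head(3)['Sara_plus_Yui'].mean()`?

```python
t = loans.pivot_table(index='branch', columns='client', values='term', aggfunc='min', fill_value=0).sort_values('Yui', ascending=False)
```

278.333333333

pivot: rows=branch, cols=client, min(term):
client    Sara  Yui
branch             
Airport    178  225
Downtown    74  147
Main        31  180
North       12    0
South        0   42
sort by Yui descending:
client    Sara  Yui
branch             
Airport    178  225
Main        31  180
Downtown    74  147
South        0   42
North       12    0
add column Sara_plus_Yui = t['Sara'] + t['Yui']:
client    Sara  Yui  Sara_plus_Yui
branch                            
Airport    178  225            403
Main        31  180            211
Downtown    74  147            221
South        0   42             42
North       12    0             12
take first 3 rows:
client    Sara  Yui  Sara_plus_Yui
branch                            
Airport    178  225            403
Main        31  180            211
Downtown    74  147            221
Finally, mean of column 'Sara_plus_Yui' = 278.333333333.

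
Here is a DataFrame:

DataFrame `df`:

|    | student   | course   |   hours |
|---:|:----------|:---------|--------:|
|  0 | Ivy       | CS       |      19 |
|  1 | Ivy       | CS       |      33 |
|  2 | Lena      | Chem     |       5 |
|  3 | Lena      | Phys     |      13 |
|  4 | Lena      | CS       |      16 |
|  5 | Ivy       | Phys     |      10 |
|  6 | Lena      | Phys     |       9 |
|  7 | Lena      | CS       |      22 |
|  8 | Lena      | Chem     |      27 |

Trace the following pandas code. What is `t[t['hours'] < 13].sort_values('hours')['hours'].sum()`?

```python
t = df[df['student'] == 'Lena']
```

14

filter rows where student == 'Lena':
  student course  hours
2    Lena   Chem      5
3    Lena   Phys     13
4    Lena     CS     16
6    Lena   Phys      9
7    Lena     CS     22
8    Lena   Chem     27
filter rows where hours < 13:
  student course  hours
2    Lena   Chem      5
6    Lena   Phys      9
sort by hours:
  student course  hours
2    Lena   Chem      5
6    Lena   Phys      9
So sum() = 14.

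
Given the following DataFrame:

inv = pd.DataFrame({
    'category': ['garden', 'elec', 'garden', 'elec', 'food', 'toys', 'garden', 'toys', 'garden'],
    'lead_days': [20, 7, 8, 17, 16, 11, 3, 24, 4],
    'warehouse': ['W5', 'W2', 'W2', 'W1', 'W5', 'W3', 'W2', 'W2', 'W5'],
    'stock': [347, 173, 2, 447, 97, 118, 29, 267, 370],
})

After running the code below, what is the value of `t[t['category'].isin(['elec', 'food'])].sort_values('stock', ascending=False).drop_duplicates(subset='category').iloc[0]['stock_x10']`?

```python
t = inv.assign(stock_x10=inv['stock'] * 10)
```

4470

add column stock_x10 = inv['stock'] * 10:
  category  lead_days warehouse  stock  stock_x10
0   garden         20        W5    347       3470
1     elec          7        W2    173       1730
2   garden          8        W2      2         20
3     elec         17        W1    447       4470
4     food         16        W5     97        970
5     toys         11        W3    118       1180
6   garden          3        W2     29        290
7     toys         24        W2    267       2670
8   garden          4        W5    370       3700
filter rows where category in ['elec', 'food']:
  category  lead_days warehouse  stock  stock_x10
1     elec          7        W2    173       1730
3     elec         17        W1    447       4470
4     food         16        W5     97        970
sort by stock descending:
  category  lead_days warehouse  stock  stock_x10
3     elec         17        W1    447       4470
1     elec          7        W2    173       1730
4     food         16        W5     97        970
drop duplicate category (keep=first):
  category  lead_days warehouse  stock  stock_x10
3     elec         17        W1    447       4470
4     food         16        W5     97        970
Finally, value at position 0, column 'stock_x10' = 4470.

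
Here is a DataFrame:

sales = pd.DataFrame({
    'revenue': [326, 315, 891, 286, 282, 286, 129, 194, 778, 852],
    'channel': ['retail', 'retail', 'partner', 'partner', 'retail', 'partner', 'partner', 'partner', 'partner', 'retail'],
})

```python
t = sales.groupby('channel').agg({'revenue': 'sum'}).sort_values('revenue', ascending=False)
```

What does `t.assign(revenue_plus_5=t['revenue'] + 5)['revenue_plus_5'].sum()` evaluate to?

group by channel, sum of revenue:
         revenue
channel         
partner     2564
retail      1775
sort by revenue descending:
         revenue
channel         
partner     2564
retail      1775
add column revenue_plus_5 = t['revenue'] + 5:
         revenue  revenue_plus_5
channel                         
partner     2564            2569
retail      1775            1780

4349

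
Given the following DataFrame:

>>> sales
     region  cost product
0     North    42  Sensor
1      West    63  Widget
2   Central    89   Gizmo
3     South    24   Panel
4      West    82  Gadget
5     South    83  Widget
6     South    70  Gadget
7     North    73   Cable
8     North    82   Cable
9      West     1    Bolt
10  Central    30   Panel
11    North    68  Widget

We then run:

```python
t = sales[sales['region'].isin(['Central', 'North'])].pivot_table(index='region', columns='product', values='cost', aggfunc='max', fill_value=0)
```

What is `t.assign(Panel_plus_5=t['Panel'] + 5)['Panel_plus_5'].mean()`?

20.0

filter rows where region in ['Central', 'North']:
     region  cost product
0     North    42  Sensor
2   Central    89   Gizmo
7     North    73   Cable
8     North    82   Cable
10  Central    30   Panel
11    North    68  Widget
pivot: rows=region, cols=product, max(cost):
product  Cable  Gizmo  Panel  Sensor  Widget
region                                      
Central      0     89     30       0       0
North       82      0      0      42      68
add column Panel_plus_5 = t['Panel'] + 5:
product  Cable  Gizmo  Panel  Sensor  Widget  Panel_plus_5
region                                                    
Central      0     89     30       0       0            35
North       82      0      0      42      68             5
Taking the mean of column 'Panel_plus_5' gives 20.0.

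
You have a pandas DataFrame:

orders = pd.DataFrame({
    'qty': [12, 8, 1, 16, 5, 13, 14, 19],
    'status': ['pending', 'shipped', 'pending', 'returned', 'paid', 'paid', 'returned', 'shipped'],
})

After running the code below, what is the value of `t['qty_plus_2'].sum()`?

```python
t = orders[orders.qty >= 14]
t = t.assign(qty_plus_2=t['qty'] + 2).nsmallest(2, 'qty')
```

34

filter rows where qty >= 14:
   qty    status
3   16  returned
6   14  returned
7   19   shipped
add column qty_plus_2 = t['qty'] + 2:
   qty    status  qty_plus_2
3   16  returned          18
6   14  returned          16
7   19   shipped          21
take 2 rows with smallest qty:
   qty    status  qty_plus_2
6   14  returned          16
3   16  returned          18
The sum of column 'qty_plus_2' is 34.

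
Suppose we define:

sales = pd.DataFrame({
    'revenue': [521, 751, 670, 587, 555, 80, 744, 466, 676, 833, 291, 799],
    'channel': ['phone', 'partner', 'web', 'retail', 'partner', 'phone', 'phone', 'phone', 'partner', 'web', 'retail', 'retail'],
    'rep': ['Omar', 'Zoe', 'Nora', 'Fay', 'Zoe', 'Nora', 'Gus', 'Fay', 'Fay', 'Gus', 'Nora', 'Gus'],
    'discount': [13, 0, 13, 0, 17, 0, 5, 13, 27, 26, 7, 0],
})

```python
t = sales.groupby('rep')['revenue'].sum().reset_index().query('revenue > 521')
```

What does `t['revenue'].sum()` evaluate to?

group by rep, sum of revenue:
rep
Fay     1729
Gus     2376
Nora    1041
Omar     521
Zoe     1306
Name: revenue, dtype: int64
reset_index():
    rep  revenue
0   Fay     1729
1   Gus     2376
2  Nora     1041
3  Omar      521
4   Zoe     1306
filter rows where revenue > 521:
    rep  revenue
0   Fay     1729
1   Gus     2376
2  Nora     1041
4   Zoe     1306
sum of column 'revenue' → 6452

6452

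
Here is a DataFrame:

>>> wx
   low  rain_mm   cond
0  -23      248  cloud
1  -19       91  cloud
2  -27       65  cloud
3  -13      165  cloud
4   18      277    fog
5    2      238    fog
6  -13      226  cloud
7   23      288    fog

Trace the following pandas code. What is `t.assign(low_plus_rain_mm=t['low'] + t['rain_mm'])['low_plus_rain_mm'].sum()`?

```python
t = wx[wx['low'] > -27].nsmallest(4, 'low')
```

662

filter rows where low > -27:
   low  rain_mm   cond
0  -23      248  cloud
1  -19       91  cloud
3  -13      165  cloud
4   18      277    fog
5    2      238    fog
6  -13      226  cloud
7   23      288    fog
take 4 rows with smallest low:
   low  rain_mm   cond
0  -23      248  cloud
1  -19       91  cloud
3  -13      165  cloud
6  -13      226  cloud
add column low_plus_rain_mm = t['low'] + t['rain_mm']:
   low  rain_mm   cond  low_plus_rain_mm
0  -23      248  cloud               225
1  -19       91  cloud                72
3  -13      165  cloud               152
6  -13      226  cloud               213
The sum of column 'low_plus_rain_mm' is 662.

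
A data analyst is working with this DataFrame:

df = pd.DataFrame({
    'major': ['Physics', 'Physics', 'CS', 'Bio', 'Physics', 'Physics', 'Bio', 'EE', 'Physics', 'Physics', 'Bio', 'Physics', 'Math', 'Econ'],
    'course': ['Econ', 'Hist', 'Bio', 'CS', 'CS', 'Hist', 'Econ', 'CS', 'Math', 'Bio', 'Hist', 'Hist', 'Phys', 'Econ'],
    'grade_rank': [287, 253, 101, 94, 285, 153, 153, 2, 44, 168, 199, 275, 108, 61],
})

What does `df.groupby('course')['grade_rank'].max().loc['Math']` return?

group by course, max of grade_rank:
course
Bio     168
CS      285
Econ    287
Hist    275
Math     44
Phys    108
Name: grade_rank, dtype: int64
So loc['Math'] = 44.

44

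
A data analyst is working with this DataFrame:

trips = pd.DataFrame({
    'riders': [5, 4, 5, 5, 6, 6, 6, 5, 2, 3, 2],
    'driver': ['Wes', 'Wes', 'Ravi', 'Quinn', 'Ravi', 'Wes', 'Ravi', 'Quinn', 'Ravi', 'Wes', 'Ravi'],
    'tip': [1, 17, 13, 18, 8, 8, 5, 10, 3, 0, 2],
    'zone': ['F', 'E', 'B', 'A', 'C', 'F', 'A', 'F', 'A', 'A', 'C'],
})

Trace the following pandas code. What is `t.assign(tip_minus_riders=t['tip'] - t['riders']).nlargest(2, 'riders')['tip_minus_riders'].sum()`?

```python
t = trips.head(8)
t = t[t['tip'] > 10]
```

21

take first 8 rows:
   riders driver  tip zone
0       5    Wes    1    F
1       4    Wes   17    E
2       5   Ravi   13    B
3       5  Quinn   18    A
4       6   Ravi    8    C
5       6    Wes    8    F
6       6   Ravi    5    A
7       5  Quinn   10    F
filter rows where tip > 10:
   riders driver  tip zone
1       4    Wes   17    E
2       5   Ravi   13    B
3       5  Quinn   18    A
add column tip_minus_riders = t['tip'] - t['riders']:
   riders driver  tip zone  tip_minus_riders
1       4    Wes   17    E                13
2       5   Ravi   13    B                 8
3       5  Quinn   18    A                13
take 2 rows with largest riders:
   riders driver  tip zone  tip_minus_riders
2       5   Ravi   13    B                 8
3       5  Quinn   18    A                13
So sum() = 21.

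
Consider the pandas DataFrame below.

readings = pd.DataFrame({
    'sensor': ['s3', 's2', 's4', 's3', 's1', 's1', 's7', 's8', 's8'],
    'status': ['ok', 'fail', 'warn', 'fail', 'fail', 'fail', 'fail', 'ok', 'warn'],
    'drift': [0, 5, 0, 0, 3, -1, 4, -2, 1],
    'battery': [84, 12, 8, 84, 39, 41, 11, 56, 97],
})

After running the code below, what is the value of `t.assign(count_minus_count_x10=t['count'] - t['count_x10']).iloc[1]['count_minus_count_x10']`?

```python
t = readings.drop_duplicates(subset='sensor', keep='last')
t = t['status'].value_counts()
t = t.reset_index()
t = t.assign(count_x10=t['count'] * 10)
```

-18

drop duplicate sensor (keep=last):
  sensor status  drift  battery
1     s2   fail      5       12
2     s4   warn      0        8
3     s3   fail      0       84
5     s1   fail     -1       41
6     s7   fail      4       11
8     s8   warn      1       97
value_counts of status:
status
fail    4
warn    2
Name: count, dtype: int64
reset_index():
  status  count
0   fail      4
1   warn      2
add column count_x10 = t['count'] * 10:
  status  count  count_x10
0   fail      4         40
1   warn      2         20
add column count_minus_count_x10 = t['count'] - t['count_x10']:
  status  count  count_x10  count_minus_count_x10
0   fail      4         40                    -36
1   warn      2         20                    -18
The value at position 1, column 'count_minus_count_x10' is -18.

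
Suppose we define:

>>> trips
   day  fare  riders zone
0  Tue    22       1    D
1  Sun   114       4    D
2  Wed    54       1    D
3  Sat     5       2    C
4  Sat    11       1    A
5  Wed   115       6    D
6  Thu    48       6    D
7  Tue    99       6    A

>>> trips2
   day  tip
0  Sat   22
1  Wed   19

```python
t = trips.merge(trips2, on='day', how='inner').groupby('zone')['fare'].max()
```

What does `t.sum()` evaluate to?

merge on 'day' (how='inner') → 4 rows:
   day  fare  riders zone  tip
0  Wed    54       1    D   19
1  Sat     5       2    C   22
2  Sat    11       1    A   22
3  Wed   115       6    D   19
group by zone, max of fare:
zone
A     11
C      5
D    115
Name: fare, dtype: int64
sum of the resulting series → 131

131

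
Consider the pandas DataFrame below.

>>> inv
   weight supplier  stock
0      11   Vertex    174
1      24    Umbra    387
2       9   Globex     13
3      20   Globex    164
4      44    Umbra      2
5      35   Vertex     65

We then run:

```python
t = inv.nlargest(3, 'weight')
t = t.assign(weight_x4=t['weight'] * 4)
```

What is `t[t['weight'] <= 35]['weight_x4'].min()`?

take 3 rows with largest weight:
   weight supplier  stock
4      44    Umbra      2
5      35   Vertex     65
1      24    Umbra    387
add column weight_x4 = t['weight'] * 4:
   weight supplier  stock  weight_x4
4      44    Umbra      2        176
5      35   Vertex     65        140
1      24    Umbra    387         96
filter rows where weight <= 35:
   weight supplier  stock  weight_x4
5      35   Vertex     65        140
1      24    Umbra    387         96
min of column 'weight_x4' → 96

96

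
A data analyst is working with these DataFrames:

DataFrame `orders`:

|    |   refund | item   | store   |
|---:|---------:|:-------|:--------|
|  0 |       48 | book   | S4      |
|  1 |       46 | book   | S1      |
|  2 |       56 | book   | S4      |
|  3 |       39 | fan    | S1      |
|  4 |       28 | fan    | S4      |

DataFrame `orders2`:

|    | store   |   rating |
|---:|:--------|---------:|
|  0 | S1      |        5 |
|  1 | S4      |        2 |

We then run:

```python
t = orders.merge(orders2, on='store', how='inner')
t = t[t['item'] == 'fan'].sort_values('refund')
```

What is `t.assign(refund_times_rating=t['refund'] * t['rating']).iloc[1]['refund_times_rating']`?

merge on 'store' (how='inner') → 5 rows:
   refund  item store  rating
0      48  book    S4       2
1      46  book    S1       5
2      56  book    S4       2
3      39   fan    S1       5
4      28   fan    S4       2
filter rows where item == 'fan':
   refund item store  rating
3      39  fan    S1       5
4      28  fan    S4       2
sort by refund:
   refund item store  rating
4      28  fan    S4       2
3      39  fan    S1       5
add column refund_times_rating = t['refund'] * t['rating']:
   refund item store  rating  refund_times_rating
4      28  fan    S4       2                   56
3      39  fan    S1       5                  195

195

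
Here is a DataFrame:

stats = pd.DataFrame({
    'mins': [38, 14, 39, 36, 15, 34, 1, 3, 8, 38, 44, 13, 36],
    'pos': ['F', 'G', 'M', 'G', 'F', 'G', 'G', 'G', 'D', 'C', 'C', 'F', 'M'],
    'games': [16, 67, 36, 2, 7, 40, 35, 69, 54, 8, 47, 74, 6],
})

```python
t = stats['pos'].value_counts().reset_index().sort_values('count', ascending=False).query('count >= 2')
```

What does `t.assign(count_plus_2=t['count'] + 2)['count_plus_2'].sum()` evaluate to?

20

value_counts of pos:
pos
G    5
F    3
M    2
C    2
D    1
Name: count, dtype: int64
reset_index():
  pos  count
0   G      5
1   F      3
2   M      2
3   C      2
4   D      1
sort by count descending:
  pos  count
0   G      5
1   F      3
2   M      2
3   C      2
4   D      1
filter rows where count >= 2:
  pos  count
0   G      5
1   F      3
2   M      2
3   C      2
add column count_plus_2 = t['count'] + 2:
  pos  count  count_plus_2
0   G      5             7
1   F      3             5
2   M      2             4
3   C      2             4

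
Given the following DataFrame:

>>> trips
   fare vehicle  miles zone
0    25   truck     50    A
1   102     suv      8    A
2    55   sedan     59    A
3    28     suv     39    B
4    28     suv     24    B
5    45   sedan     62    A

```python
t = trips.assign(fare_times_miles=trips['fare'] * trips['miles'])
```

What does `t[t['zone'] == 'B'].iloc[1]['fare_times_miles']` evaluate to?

add column fare_times_miles = trips['fare'] * trips['miles']:
   fare vehicle  miles zone  fare_times_miles
0    25   truck     50    A              1250
1   102     suv      8    A               816
2    55   sedan     59    A              3245
3    28     suv     39    B              1092
4    28     suv     24    B               672
5    45   sedan     62    A              2790
filter rows where zone == 'B':
   fare vehicle  miles zone  fare_times_miles
3    28     suv     39    B              1092
4    28     suv     24    B               672
value at position 1, column 'fare_times_miles' → 672

672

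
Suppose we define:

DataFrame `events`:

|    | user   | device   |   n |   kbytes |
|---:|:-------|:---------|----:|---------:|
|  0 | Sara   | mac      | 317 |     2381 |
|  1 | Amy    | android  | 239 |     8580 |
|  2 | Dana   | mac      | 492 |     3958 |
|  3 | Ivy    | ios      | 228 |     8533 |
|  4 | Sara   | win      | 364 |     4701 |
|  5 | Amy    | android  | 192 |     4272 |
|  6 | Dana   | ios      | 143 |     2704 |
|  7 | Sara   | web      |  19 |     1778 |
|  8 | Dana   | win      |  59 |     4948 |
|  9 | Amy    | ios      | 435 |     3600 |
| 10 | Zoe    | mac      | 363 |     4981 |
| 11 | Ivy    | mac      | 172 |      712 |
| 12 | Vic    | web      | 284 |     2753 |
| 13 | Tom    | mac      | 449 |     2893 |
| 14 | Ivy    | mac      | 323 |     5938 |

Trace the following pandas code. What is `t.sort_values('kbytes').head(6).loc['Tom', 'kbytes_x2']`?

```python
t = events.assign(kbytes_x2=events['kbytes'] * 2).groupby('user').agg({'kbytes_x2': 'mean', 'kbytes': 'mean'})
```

5786.0

add column kbytes_x2 = events['kbytes'] * 2:
    user   device    n  kbytes  kbytes_x2
0   Sara      mac  317    2381       4762
1    Amy  android  239    8580      17160
2   Dana      mac  492    3958       7916
3    Ivy      ios  228    8533      17066
4   Sara      win  364    4701       9402
5    Amy  android  192    4272       8544
6   Dana      ios  143    2704       5408
7   Sara      web   19    1778       3556
8   Dana      win   59    4948       9896
9    Amy      ios  435    3600       7200
10   Zoe      mac  363    4981       9962
11   Ivy      mac  172     712       1424
12   Vic      web  284    2753       5506
13   Tom      mac  449    2893       5786
14   Ivy      mac  323    5938      11876
group by user: mean(kbytes_x2), mean(kbytes):
         kbytes_x2       kbytes
user                           
Amy   10968.000000  5484.000000
Dana   7740.000000  3870.000000
Ivy   10122.000000  5061.000000
Sara   5906.666667  2953.333333
Tom    5786.000000  2893.000000
Vic    5506.000000  2753.000000
Zoe    9962.000000  4981.000000
sort by kbytes:
         kbytes_x2       kbytes
user                           
Vic    5506.000000  2753.000000
Tom    5786.000000  2893.000000
Sara   5906.666667  2953.333333
Dana   7740.000000  3870.000000
Zoe    9962.000000  4981.000000
Ivy   10122.000000  5061.000000
Amy   10968.000000  5484.000000
take first 6 rows:
         kbytes_x2       kbytes
user                           
Vic    5506.000000  2753.000000
Tom    5786.000000  2893.000000
Sara   5906.666667  2953.333333
Dana   7740.000000  3870.000000
Zoe    9962.000000  4981.000000
Ivy   10122.000000  5061.000000
value at row 'Tom', column 'kbytes_x2' → 5786.0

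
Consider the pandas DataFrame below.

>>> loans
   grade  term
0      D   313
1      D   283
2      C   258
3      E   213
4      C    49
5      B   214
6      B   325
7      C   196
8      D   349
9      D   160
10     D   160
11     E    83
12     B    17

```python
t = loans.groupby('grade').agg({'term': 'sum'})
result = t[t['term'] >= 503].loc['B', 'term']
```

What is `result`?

556

group by grade, sum of term:
       term
grade      
B       556
C       503
D      1265
E       296
filter rows where term >= 503:
       term
grade      
B       556
C       503
D      1265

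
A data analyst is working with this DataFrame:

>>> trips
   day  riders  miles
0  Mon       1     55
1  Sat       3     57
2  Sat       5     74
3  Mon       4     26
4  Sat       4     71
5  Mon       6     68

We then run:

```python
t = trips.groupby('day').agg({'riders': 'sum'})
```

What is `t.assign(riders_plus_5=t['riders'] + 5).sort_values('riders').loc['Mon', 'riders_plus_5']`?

group by day, sum of riders:
     riders
day        
Mon      11
Sat      12
add column riders_plus_5 = t['riders'] + 5:
     riders  riders_plus_5
day                       
Mon      11             16
Sat      12             17
sort by riders:
     riders  riders_plus_5
day                       
Mon      11             16
Sat      12             17
Taking the value at row 'Mon', column 'riders_plus_5' gives 16.

16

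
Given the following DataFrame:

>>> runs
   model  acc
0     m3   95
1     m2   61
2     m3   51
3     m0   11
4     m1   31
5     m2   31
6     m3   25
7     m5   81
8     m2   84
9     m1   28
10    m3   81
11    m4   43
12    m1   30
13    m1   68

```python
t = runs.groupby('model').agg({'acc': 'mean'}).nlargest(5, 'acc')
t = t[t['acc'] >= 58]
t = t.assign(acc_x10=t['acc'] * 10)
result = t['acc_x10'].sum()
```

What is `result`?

group by model, mean of acc:
             acc
model           
m0     11.000000
m1     39.250000
m2     58.666667
m3     63.000000
m4     43.000000
m5     81.000000
take 5 rows with largest acc:
             acc
model           
m5     81.000000
m3     63.000000
m2     58.666667
m4     43.000000
m1     39.250000
filter rows where acc >= 58:
             acc
model           
m5     81.000000
m3     63.000000
m2     58.666667
add column acc_x10 = t['acc'] * 10:
             acc     acc_x10
model                       
m5     81.000000  810.000000
m3     63.000000  630.000000
m2     58.666667  586.666667
The sum of column 'acc_x10' is 2026.66666667.

2026.66666667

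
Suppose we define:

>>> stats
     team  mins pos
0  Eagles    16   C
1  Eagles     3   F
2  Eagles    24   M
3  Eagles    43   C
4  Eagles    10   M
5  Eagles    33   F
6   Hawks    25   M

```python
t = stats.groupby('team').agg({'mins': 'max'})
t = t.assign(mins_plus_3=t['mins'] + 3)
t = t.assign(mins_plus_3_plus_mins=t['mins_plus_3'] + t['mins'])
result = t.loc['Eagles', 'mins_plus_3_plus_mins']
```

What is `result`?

group by team, max of mins:
        mins
team        
Eagles    43
Hawks     25
add column mins_plus_3 = t['mins'] + 3:
        mins  mins_plus_3
team                     
Eagles    43           46
Hawks     25           28
add column mins_plus_3_plus_mins = t['mins_plus_3'] + t['mins']:
        mins  mins_plus_3  mins_plus_3_plus_mins
team                                            
Eagles    43           46                     89
Hawks     25           28                     53
Hence 89.

89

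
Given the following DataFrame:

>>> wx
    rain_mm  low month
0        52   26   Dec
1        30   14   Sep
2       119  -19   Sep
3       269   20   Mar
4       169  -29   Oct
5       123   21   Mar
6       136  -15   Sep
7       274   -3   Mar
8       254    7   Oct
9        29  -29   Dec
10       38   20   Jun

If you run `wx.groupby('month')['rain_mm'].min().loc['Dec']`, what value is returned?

group by month, min of rain_mm:
month
Dec     29
Jun     38
Mar    123
Oct    169
Sep     30
Name: rain_mm, dtype: int64
Reading off the value at index 'Dec', we get 29.

29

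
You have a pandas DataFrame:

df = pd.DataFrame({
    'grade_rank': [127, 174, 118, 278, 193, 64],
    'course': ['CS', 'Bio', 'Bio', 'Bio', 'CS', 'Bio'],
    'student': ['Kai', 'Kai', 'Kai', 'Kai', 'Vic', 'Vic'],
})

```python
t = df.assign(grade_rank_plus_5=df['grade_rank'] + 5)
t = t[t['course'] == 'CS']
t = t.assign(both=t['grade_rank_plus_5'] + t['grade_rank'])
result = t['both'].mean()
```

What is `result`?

325.0

add column grade_rank_plus_5 = df['grade_rank'] + 5:
   grade_rank course student  grade_rank_plus_5
0         127     CS     Kai                132
1         174    Bio     Kai                179
2         118    Bio     Kai                123
3         278    Bio     Kai                283
4         193     CS     Vic                198
5          64    Bio     Vic                 69
filter rows where course == 'CS':
   grade_rank course student  grade_rank_plus_5
0         127     CS     Kai                132
4         193     CS     Vic                198
add column both = t['grade_rank_plus_5'] + t['grade_rank']:
   grade_rank course student  grade_rank_plus_5  both
0         127     CS     Kai                132   259
4         193     CS     Vic                198   391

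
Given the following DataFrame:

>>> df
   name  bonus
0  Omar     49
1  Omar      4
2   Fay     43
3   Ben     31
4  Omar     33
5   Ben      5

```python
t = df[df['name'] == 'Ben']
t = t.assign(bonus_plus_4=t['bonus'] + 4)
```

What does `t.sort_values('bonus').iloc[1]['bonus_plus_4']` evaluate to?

35

filter rows where name == 'Ben':
  name  bonus
3  Ben     31
5  Ben      5
add column bonus_plus_4 = t['bonus'] + 4:
  name  bonus  bonus_plus_4
3  Ben     31            35
5  Ben      5             9
sort by bonus:
  name  bonus  bonus_plus_4
5  Ben      5             9
3  Ben     31            35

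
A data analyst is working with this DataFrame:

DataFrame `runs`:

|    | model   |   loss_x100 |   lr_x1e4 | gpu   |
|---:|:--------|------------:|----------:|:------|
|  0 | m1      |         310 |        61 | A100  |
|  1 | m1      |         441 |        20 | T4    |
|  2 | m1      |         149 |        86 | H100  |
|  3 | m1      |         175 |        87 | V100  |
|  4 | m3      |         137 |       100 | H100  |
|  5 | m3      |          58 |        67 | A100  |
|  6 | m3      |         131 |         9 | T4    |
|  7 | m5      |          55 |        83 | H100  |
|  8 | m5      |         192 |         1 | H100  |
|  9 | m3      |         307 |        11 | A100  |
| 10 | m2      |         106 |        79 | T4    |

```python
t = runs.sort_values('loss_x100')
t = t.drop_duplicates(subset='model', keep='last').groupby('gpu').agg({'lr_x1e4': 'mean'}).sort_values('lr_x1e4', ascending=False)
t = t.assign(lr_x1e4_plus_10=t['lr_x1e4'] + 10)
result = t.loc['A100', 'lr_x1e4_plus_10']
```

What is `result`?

sort by loss_x100:
   model  loss_x100  lr_x1e4   gpu
7     m5         55       83  H100
5     m3         58       67  A100
10    m2        106       79    T4
6     m3        131        9    T4
4     m3        137      100  H100
2     m1        149       86  H100
3     m1        175       87  V100
8     m5        192        1  H100
9     m3        307       11  A100
0     m1        310       61  A100
1     m1        441       20    T4
drop duplicate model (keep=last):
   model  loss_x100  lr_x1e4   gpu
10    m2        106       79    T4
8     m5        192        1  H100
9     m3        307       11  A100
1     m1        441       20    T4
group by gpu, mean of lr_x1e4:
      lr_x1e4
gpu          
A100     11.0
H100      1.0
T4       49.5
sort by lr_x1e4 descending:
      lr_x1e4
gpu          
T4       49.5
A100     11.0
H100      1.0
add column lr_x1e4_plus_10 = t['lr_x1e4'] + 10:
      lr_x1e4  lr_x1e4_plus_10
gpu                           
T4       49.5             59.5
A100     11.0             21.0
H100      1.0             11.0

21.0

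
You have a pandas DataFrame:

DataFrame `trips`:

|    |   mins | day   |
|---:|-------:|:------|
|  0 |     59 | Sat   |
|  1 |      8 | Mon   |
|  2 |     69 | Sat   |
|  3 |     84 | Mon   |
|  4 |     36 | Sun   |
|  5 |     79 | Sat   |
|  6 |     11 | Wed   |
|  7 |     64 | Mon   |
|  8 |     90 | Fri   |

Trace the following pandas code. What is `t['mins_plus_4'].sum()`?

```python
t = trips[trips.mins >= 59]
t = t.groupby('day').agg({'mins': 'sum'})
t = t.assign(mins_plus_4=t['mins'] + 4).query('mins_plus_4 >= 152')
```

filter rows where mins >= 59:
   mins  day
0    59  Sat
2    69  Sat
3    84  Mon
5    79  Sat
7    64  Mon
8    90  Fri
group by day, sum of mins:
     mins
day      
Fri    90
Mon   148
Sat   207
add column mins_plus_4 = t['mins'] + 4:
     mins  mins_plus_4
day                   
Fri    90           94
Mon   148          152
Sat   207          211
filter rows where mins_plus_4 >= 152:
     mins  mins_plus_4
day                   
Mon   148          152
Sat   207          211
So sum() = 363.

363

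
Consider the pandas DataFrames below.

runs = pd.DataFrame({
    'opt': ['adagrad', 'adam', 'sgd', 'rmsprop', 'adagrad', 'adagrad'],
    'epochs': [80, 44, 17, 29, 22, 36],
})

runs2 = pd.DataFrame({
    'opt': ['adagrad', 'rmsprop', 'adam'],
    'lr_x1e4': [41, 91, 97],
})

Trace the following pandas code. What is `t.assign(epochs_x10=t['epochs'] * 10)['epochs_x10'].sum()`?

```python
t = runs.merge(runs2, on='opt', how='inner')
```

2110

merge on 'opt' (how='inner') → 5 rows:
       opt  epochs  lr_x1e4
0  adagrad      80       41
1     adam      44       97
2  rmsprop      29       91
3  adagrad      22       41
4  adagrad      36       41
add column epochs_x10 = t['epochs'] * 10:
       opt  epochs  lr_x1e4  epochs_x10
0  adagrad      80       41         800
1     adam      44       97         440
2  rmsprop      29       91         290
3  adagrad      22       41         220
4  adagrad      36       41         360
Reading off the sum of column 'epochs_x10', we get 2110.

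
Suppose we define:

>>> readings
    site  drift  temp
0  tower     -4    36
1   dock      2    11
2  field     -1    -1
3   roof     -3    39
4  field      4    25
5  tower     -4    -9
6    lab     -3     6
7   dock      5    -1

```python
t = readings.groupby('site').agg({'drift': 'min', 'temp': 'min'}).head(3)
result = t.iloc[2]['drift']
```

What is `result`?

-3

group by site: min(drift), min(temp):
       drift  temp
site              
dock       2    -1
field     -1    -1
lab       -3     6
roof      -3    39
tower     -4    -9
take first 3 rows:
       drift  temp
site              
dock       2    -1
field     -1    -1
lab       -3     6
value at position 2, column 'drift' → -3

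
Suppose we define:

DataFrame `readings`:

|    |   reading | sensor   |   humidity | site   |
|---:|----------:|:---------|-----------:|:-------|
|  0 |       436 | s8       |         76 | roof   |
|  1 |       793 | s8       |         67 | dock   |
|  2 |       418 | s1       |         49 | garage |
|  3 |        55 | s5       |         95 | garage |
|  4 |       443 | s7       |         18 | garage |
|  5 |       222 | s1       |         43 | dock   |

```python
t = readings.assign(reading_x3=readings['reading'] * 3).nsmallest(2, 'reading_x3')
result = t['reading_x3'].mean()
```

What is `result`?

add column reading_x3 = readings['reading'] * 3:
   reading sensor  humidity    site  reading_x3
0      436     s8        76    roof        1308
1      793     s8        67    dock        2379
2      418     s1        49  garage        1254
3       55     s5        95  garage         165
4      443     s7        18  garage        1329
5      222     s1        43    dock         666
take 2 rows with smallest reading_x3:
   reading sensor  humidity    site  reading_x3
3       55     s5        95  garage         165
5      222     s1        43    dock         666
The mean of column 'reading_x3' is 415.5.

415.5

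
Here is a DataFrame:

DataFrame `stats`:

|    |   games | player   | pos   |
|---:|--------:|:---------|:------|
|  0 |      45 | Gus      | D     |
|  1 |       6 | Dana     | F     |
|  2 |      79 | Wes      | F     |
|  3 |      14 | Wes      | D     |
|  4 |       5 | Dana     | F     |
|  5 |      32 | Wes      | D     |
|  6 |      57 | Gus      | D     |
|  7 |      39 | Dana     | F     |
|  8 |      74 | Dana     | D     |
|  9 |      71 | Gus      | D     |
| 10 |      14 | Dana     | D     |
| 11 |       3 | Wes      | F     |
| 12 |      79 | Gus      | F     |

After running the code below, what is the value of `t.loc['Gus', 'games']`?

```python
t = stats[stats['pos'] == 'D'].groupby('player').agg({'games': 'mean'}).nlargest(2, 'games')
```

57.6666666667

filter rows where pos == 'D':
    games player pos
0      45    Gus   D
3      14    Wes   D
5      32    Wes   D
6      57    Gus   D
8      74   Dana   D
9      71    Gus   D
10     14   Dana   D
group by player, mean of games:
            games
player           
Dana    44.000000
Gus     57.666667
Wes     23.000000
take 2 rows with largest games:
            games
player           
Gus     57.666667
Dana    44.000000
Finally, value at row 'Gus', column 'games' = 57.6666666667.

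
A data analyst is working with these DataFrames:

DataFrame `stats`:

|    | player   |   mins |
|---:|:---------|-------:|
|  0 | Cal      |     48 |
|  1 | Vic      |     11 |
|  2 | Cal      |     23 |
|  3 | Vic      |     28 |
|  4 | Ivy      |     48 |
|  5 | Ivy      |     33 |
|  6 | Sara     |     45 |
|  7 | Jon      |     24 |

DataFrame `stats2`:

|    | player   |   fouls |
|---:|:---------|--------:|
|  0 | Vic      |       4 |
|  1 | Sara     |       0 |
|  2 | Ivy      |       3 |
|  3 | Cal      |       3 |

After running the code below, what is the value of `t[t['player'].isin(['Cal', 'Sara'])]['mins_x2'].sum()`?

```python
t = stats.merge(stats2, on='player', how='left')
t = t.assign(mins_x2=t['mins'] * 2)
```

merge on 'player' (how='left') → 8 rows:
  player  mins  fouls
0    Cal    48    3.0
1    Vic    11    4.0
2    Cal    23    3.0
3    Vic    28    4.0
4    Ivy    48    3.0
5    Ivy    33    3.0
6   Sara    45    0.0
7    Jon    24    NaN
add column mins_x2 = t['mins'] * 2:
  player  mins  fouls  mins_x2
0    Cal    48    3.0       96
1    Vic    11    4.0       22
2    Cal    23    3.0       46
3    Vic    28    4.0       56
4    Ivy    48    3.0       96
5    Ivy    33    3.0       66
6   Sara    45    0.0       90
7    Jon    24    NaN       48
filter rows where player in ['Cal', 'Sara']:
  player  mins  fouls  mins_x2
0    Cal    48    3.0       96
2    Cal    23    3.0       46
6   Sara    45    0.0       90
The sum of column 'mins_x2' is 232.

232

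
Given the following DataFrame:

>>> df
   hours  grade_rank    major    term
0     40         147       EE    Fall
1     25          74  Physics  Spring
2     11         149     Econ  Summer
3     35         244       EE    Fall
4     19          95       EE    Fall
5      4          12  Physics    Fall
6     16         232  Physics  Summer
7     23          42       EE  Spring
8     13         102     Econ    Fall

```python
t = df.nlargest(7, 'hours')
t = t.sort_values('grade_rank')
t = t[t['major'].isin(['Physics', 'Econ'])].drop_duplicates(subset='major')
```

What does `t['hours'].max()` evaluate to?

25

take 7 rows with largest hours:
   hours  grade_rank    major    term
0     40         147       EE    Fall
3     35         244       EE    Fall
1     25          74  Physics  Spring
7     23          42       EE  Spring
4     19          95       EE    Fall
6     16         232  Physics  Summer
8     13         102     Econ    Fall
sort by grade_rank:
   hours  grade_rank    major    term
7     23          42       EE  Spring
1     25          74  Physics  Spring
4     19          95       EE    Fall
8     13         102     Econ    Fall
0     40         147       EE    Fall
6     16         232  Physics  Summer
3     35         244       EE    Fall
filter rows where major in ['Physics', 'Econ']:
   hours  grade_rank    major    term
1     25          74  Physics  Spring
8     13         102     Econ    Fall
6     16         232  Physics  Summer
drop duplicate major (keep=first):
   hours  grade_rank    major    term
1     25          74  Physics  Spring
8     13         102     Econ    Fall
Finally, max of column 'hours' = 25.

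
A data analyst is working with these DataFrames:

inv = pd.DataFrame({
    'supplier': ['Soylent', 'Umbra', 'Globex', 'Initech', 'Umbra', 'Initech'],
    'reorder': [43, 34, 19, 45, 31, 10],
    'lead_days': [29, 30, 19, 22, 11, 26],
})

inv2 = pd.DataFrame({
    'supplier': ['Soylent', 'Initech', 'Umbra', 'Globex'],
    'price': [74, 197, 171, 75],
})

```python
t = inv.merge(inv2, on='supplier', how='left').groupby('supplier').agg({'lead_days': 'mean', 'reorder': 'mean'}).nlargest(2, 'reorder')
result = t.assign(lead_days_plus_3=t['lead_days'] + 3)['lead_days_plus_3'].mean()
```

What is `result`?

27.75

merge on 'supplier' (how='left') → 6 rows:
  supplier  reorder  lead_days  price
0  Soylent       43         29     74
1    Umbra       34         30    171
2   Globex       19         19     75
3  Initech       45         22    197
4    Umbra       31         11    171
5  Initech       10         26    197
group by supplier: mean(lead_days), mean(reorder):
          lead_days  reorder
supplier                    
Globex         19.0     19.0
Initech        24.0     27.5
Soylent        29.0     43.0
Umbra          20.5     32.5
take 2 rows with largest reorder:
          lead_days  reorder
supplier                    
Soylent        29.0     43.0
Umbra          20.5     32.5
add column lead_days_plus_3 = t['lead_days'] + 3:
          lead_days  reorder  lead_days_plus_3
supplier                                      
Soylent        29.0     43.0              32.0
Umbra          20.5     32.5              23.5
The mean of column 'lead_days_plus_3' is 27.75.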